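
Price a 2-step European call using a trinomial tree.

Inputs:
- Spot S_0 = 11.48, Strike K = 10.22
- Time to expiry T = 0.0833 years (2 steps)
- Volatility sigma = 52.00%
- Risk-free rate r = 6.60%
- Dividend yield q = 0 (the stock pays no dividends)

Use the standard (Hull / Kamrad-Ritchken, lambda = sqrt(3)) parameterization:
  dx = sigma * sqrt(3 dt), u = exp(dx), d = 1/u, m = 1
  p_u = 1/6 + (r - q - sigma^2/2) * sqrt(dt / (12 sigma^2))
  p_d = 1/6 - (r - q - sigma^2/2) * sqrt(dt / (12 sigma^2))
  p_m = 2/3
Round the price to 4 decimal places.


dt = T/N = 0.041650; dx = sigma*sqrt(3*dt) = 0.183811
u = exp(dx) = 1.201789; d = 1/u = 0.832093
p_u = 0.158827, p_m = 0.666667, p_d = 0.174507
Discount per step: exp(-r*dt) = 0.997255
Stock lattice S(k, j) with j the centered position index:
  k=0: S(0,+0) = 11.4800
  k=1: S(1,-1) = 9.5524; S(1,+0) = 11.4800; S(1,+1) = 13.7965
  k=2: S(2,-2) = 7.9485; S(2,-1) = 9.5524; S(2,+0) = 11.4800; S(2,+1) = 13.7965; S(2,+2) = 16.5805
Terminal payoffs V(N, j) = max(S_T - K, 0):
  V(2,-2) = 0.000000; V(2,-1) = 0.000000; V(2,+0) = 1.260000; V(2,+1) = 3.576534; V(2,+2) = 6.360518
Backward induction: V(k, j) = exp(-r*dt) * [p_u * V(k+1, j+1) + p_m * V(k+1, j) + p_d * V(k+1, j-1)]
  V(1,-1) = exp(-r*dt) * [p_u*1.260000 + p_m*0.000000 + p_d*0.000000] = 0.199572
  V(1,+0) = exp(-r*dt) * [p_u*3.576534 + p_m*1.260000 + p_d*0.000000] = 1.404183
  V(1,+1) = exp(-r*dt) * [p_u*6.360518 + p_m*3.576534 + p_d*1.260000] = 3.604532
  V(0,+0) = exp(-r*dt) * [p_u*3.604532 + p_m*1.404183 + p_d*0.199572] = 1.539208

Answer: Price = V(0,0) = 1.5392


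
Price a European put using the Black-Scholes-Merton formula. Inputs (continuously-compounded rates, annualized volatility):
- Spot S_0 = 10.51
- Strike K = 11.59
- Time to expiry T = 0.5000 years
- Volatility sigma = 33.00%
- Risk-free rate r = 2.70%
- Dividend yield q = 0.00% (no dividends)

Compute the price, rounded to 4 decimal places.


Answer: Price = 1.5469

Derivation:
d1 = (ln(S/K) + (r - q + 0.5*sigma^2) * T) / (sigma * sqrt(T)) = -0.24466097
d2 = d1 - sigma * sqrt(T) = -0.47800621
exp(-rT) = 0.98659072; exp(-qT) = 1.00000000
P = K * exp(-rT) * N(-d2) - S_0 * exp(-qT) * N(-d1)
N(-d1) = 0.59664052; N(-d2) = 0.68367711
P = 11.5900 * 0.98659072 * 0.68367711 - 10.5100 * 1.00000000 * 0.59664052 = 1.5469


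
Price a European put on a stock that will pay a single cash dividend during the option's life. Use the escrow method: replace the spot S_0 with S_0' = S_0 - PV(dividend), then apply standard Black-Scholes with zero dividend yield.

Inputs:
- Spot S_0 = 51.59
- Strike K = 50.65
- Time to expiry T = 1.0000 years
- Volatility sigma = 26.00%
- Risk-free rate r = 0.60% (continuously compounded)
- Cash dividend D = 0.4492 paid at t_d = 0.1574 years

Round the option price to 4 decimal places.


Answer: Price = 4.8610

Derivation:
PV(D) = D * exp(-r * t_d) = 0.4492 * 0.99905605 = 0.44877598
S_0' = S_0 - PV(D) = 51.5900 - 0.44877598 = 51.14122402
d1 = (ln(S_0'/K) + (r + sigma^2/2)*T) / (sigma*sqrt(T)) = 0.19019874
d2 = d1 - sigma*sqrt(T) = -0.06980126
exp(-rT) = 0.99401796
N(-d1) = 0.42457670; N(-d2) = 0.52782408
P = K * exp(-rT) * N(-d2) - S_0' * N(-d1) = 50.6500 * 0.99401796 * 0.52782408 - 51.14122402 * 0.42457670 = 4.8610


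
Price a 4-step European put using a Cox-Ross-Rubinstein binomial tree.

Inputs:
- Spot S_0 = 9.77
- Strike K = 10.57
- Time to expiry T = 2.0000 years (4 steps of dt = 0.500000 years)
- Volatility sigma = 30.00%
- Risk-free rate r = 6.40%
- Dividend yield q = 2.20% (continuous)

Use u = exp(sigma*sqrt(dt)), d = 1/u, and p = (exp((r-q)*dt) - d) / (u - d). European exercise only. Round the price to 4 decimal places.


Answer: Price = V(0,0) = 1.5550

Derivation:
dt = T/N = 0.500000
u = exp(sigma*sqrt(dt)) = 1.236311; d = 1/u = 0.808858
p = (exp((r-q)*dt) - d) / (u - d) = 0.496813
Discount per step: exp(-r*dt) = 0.968507
Stock lattice S(k, i) with i counting down-moves:
  k=0: S(0,0) = 9.7700
  k=1: S(1,0) = 12.0788; S(1,1) = 7.9025
  k=2: S(2,0) = 14.9331; S(2,1) = 9.7700; S(2,2) = 6.3920
  k=3: S(3,0) = 18.4620; S(3,1) = 12.0788; S(3,2) = 7.9025; S(3,3) = 5.1702
  k=4: S(4,0) = 22.8247; S(4,1) = 14.9331; S(4,2) = 9.7700; S(4,3) = 6.3920; S(4,4) = 4.1820
Terminal payoffs V(N, i) = max(K - S_T, 0):
  V(4,0) = 0.000000; V(4,1) = 0.000000; V(4,2) = 0.800000; V(4,3) = 4.177967; V(4,4) = 6.388005
Backward induction: V(k, i) = exp(-r*dt) * [p * V(k+1, i) + (1-p) * V(k+1, i+1)].
  V(3,0) = exp(-r*dt) * [p*0.000000 + (1-p)*0.000000] = 0.000000
  V(3,1) = exp(-r*dt) * [p*0.000000 + (1-p)*0.800000] = 0.389872
  V(3,2) = exp(-r*dt) * [p*0.800000 + (1-p)*4.177967] = 2.421025
  V(3,3) = exp(-r*dt) * [p*4.177967 + (1-p)*6.388005] = 5.123429
  V(2,0) = exp(-r*dt) * [p*0.000000 + (1-p)*0.389872] = 0.190000
  V(2,1) = exp(-r*dt) * [p*0.389872 + (1-p)*2.421025] = 1.367456
  V(2,2) = exp(-r*dt) * [p*2.421025 + (1-p)*5.123429] = 3.661769
  V(1,0) = exp(-r*dt) * [p*0.190000 + (1-p)*1.367456] = 0.757838
  V(1,1) = exp(-r*dt) * [p*1.367456 + (1-p)*3.661769] = 2.442501
  V(0,0) = exp(-r*dt) * [p*0.757838 + (1-p)*2.442501] = 1.554975


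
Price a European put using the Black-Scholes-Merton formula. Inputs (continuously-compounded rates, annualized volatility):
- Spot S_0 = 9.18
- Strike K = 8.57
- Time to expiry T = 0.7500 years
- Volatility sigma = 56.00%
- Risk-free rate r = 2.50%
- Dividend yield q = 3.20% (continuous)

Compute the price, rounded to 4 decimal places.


Answer: Price = 1.4025

Derivation:
d1 = (ln(S/K) + (r - q + 0.5*sigma^2) * T) / (sigma * sqrt(T)) = 0.37344144
d2 = d1 - sigma * sqrt(T) = -0.11153279
exp(-rT) = 0.98142469; exp(-qT) = 0.97628571
P = K * exp(-rT) * N(-d2) - S_0 * exp(-qT) * N(-d1)
N(-d1) = 0.35440996; N(-d2) = 0.54440307
P = 8.5700 * 0.98142469 * 0.54440307 - 9.1800 * 0.97628571 * 0.35440996 = 1.4025


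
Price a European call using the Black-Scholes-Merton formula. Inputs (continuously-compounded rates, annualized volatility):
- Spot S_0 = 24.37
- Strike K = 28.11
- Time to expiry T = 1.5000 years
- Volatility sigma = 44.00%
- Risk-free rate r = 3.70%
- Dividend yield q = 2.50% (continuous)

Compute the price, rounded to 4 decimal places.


Answer: Price = 3.8958

Derivation:
d1 = (ln(S/K) + (r - q + 0.5*sigma^2) * T) / (sigma * sqrt(T)) = 0.03790675
d2 = d1 - sigma * sqrt(T) = -0.50098099
exp(-rT) = 0.94601202; exp(-qT) = 0.96319442
C = S_0 * exp(-qT) * N(d1) - K * exp(-rT) * N(d2)
N(d1) = 0.51511898; N(d2) = 0.30819225
C = 24.3700 * 0.96319442 * 0.51511898 - 28.1100 * 0.94601202 * 0.30819225 = 3.8958


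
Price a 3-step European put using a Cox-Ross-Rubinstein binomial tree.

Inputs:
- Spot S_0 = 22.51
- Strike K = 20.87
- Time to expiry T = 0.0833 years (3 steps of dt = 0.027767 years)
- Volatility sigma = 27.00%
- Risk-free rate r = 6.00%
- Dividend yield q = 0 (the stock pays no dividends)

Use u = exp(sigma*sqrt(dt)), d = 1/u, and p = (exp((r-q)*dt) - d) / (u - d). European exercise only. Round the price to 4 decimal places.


dt = T/N = 0.027767
u = exp(sigma*sqrt(dt)) = 1.046018; d = 1/u = 0.956006
p = (exp((r-q)*dt) - d) / (u - d) = 0.507278
Discount per step: exp(-r*dt) = 0.998335
Stock lattice S(k, i) with i counting down-moves:
  k=0: S(0,0) = 22.5100
  k=1: S(1,0) = 23.5459; S(1,1) = 21.5197
  k=2: S(2,0) = 24.6294; S(2,1) = 22.5100; S(2,2) = 20.5730
  k=3: S(3,0) = 25.7628; S(3,1) = 23.5459; S(3,2) = 21.5197; S(3,3) = 19.6679
Terminal payoffs V(N, i) = max(K - S_T, 0):
  V(3,0) = 0.000000; V(3,1) = 0.000000; V(3,2) = 0.000000; V(3,3) = 1.202124
Backward induction: V(k, i) = exp(-r*dt) * [p * V(k+1, i) + (1-p) * V(k+1, i+1)].
  V(2,0) = exp(-r*dt) * [p*0.000000 + (1-p)*0.000000] = 0.000000
  V(2,1) = exp(-r*dt) * [p*0.000000 + (1-p)*0.000000] = 0.000000
  V(2,2) = exp(-r*dt) * [p*0.000000 + (1-p)*1.202124] = 0.591327
  V(1,0) = exp(-r*dt) * [p*0.000000 + (1-p)*0.000000] = 0.000000
  V(1,1) = exp(-r*dt) * [p*0.000000 + (1-p)*0.591327] = 0.290875
  V(0,0) = exp(-r*dt) * [p*0.000000 + (1-p)*0.290875] = 0.143082

Answer: Price = V(0,0) = 0.1431


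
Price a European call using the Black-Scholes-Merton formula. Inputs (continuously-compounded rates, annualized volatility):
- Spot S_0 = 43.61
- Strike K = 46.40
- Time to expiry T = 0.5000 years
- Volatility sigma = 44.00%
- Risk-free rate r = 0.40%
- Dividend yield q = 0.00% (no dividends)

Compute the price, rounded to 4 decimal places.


d1 = (ln(S/K) + (r - q + 0.5*sigma^2) * T) / (sigma * sqrt(T)) = -0.03732552
d2 = d1 - sigma * sqrt(T) = -0.34845251
exp(-rT) = 0.99800200; exp(-qT) = 1.00000000
C = S_0 * exp(-qT) * N(d1) - K * exp(-rT) * N(d2)
N(d1) = 0.48511273; N(d2) = 0.36375019
C = 43.6100 * 1.00000000 * 0.48511273 - 46.4000 * 0.99800200 * 0.36375019 = 4.3115

Answer: Price = 4.3115


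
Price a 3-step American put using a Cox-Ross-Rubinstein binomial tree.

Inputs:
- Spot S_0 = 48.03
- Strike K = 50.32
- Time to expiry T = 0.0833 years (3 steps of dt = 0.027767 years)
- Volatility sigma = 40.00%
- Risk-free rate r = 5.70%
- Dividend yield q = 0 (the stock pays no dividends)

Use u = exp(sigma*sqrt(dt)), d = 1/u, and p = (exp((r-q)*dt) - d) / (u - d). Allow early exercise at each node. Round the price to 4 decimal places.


dt = T/N = 0.027767
u = exp(sigma*sqrt(dt)) = 1.068925; d = 1/u = 0.935519
p = (exp((r-q)*dt) - d) / (u - d) = 0.495216
Discount per step: exp(-r*dt) = 0.998419
Stock lattice S(k, i) with i counting down-moves:
  k=0: S(0,0) = 48.0300
  k=1: S(1,0) = 51.3405; S(1,1) = 44.9330
  k=2: S(2,0) = 54.8791; S(2,1) = 48.0300; S(2,2) = 42.0357
  k=3: S(3,0) = 58.6616; S(3,1) = 51.3405; S(3,2) = 44.9330; S(3,3) = 39.3252
Terminal payoffs V(N, i) = max(K - S_T, 0):
  V(3,0) = 0.000000; V(3,1) = 0.000000; V(3,2) = 5.387000; V(3,3) = 10.994789
Backward induction: V(k, i) = exp(-r*dt) * [p * V(k+1, i) + (1-p) * V(k+1, i+1)]; then take max(V_cont, immediate exercise) for American.
  V(2,0) = exp(-r*dt) * [p*0.000000 + (1-p)*0.000000] = 0.000000; exercise = 0.000000; V(2,0) = max -> 0.000000
  V(2,1) = exp(-r*dt) * [p*0.000000 + (1-p)*5.387000] = 2.714971; exercise = 2.290000; V(2,1) = max -> 2.714971
  V(2,2) = exp(-r*dt) * [p*5.387000 + (1-p)*10.994789] = 8.204726; exercise = 8.284304; V(2,2) = max -> 8.284304
  V(1,0) = exp(-r*dt) * [p*0.000000 + (1-p)*2.714971] = 1.368306; exercise = 0.000000; V(1,0) = max -> 1.368306
  V(1,1) = exp(-r*dt) * [p*2.714971 + (1-p)*8.284304] = 5.517541; exercise = 5.387000; V(1,1) = max -> 5.517541
  V(0,0) = exp(-r*dt) * [p*1.368306 + (1-p)*5.517541] = 3.457297; exercise = 2.290000; V(0,0) = max -> 3.457297

Answer: Price = V(0,0) = 3.4573


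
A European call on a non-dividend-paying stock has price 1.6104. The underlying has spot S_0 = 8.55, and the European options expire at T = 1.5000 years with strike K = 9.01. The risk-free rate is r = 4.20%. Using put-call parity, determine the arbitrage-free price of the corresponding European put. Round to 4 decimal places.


Put-call parity: C - P = S_0 * exp(-qT) - K * exp(-rT).
S_0 * exp(-qT) = 8.5500 * 1.00000000 = 8.55000000
K * exp(-rT) = 9.0100 * 0.93894347 = 8.45988070
P = C - S*exp(-qT) + K*exp(-rT)
P = 1.6104 - 8.55000000 + 8.45988070 = 1.5203

Answer: Put price = 1.5203


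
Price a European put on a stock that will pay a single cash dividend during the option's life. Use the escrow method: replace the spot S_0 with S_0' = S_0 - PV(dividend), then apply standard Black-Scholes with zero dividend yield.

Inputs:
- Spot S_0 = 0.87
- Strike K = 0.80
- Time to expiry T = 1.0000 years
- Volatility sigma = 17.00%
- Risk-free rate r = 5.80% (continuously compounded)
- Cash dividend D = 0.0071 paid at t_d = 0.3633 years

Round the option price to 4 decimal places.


Answer: Price = 0.0168

Derivation:
PV(D) = D * exp(-r * t_d) = 0.0071 * 0.97914905 = 0.00695196
S_0' = S_0 - PV(D) = 0.8700 - 0.00695196 = 0.86304804
d1 = (ln(S_0'/K) + (r + sigma^2/2)*T) / (sigma*sqrt(T)) = 0.87240371
d2 = d1 - sigma*sqrt(T) = 0.70240371
exp(-rT) = 0.94364995
N(-d1) = 0.19149409; N(-d2) = 0.24121372
P = K * exp(-rT) * N(-d2) - S_0' * N(-d1) = 0.8000 * 0.94364995 * 0.24121372 - 0.86304804 * 0.19149409 = 0.0168


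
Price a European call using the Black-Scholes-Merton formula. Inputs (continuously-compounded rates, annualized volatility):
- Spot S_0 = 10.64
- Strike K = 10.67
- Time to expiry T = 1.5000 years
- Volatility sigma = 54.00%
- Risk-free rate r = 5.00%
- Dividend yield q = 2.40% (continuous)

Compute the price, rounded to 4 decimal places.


d1 = (ln(S/K) + (r - q + 0.5*sigma^2) * T) / (sigma * sqrt(T)) = 0.38539307
d2 = d1 - sigma * sqrt(T) = -0.27596916
exp(-rT) = 0.92774349; exp(-qT) = 0.96464029
C = S_0 * exp(-qT) * N(d1) - K * exp(-rT) * N(d2)
N(d1) = 0.65002689; N(d2) = 0.39128588
C = 10.6400 * 0.96464029 * 0.65002689 - 10.6700 * 0.92774349 * 0.39128588 = 2.7984

Answer: Price = 2.7984


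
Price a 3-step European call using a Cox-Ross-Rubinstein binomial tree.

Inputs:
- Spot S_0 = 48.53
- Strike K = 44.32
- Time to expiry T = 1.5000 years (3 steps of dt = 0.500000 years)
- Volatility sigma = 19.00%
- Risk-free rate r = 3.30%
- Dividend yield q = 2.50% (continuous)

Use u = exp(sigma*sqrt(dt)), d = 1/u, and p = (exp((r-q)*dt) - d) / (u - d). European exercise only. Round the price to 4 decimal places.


dt = T/N = 0.500000
u = exp(sigma*sqrt(dt)) = 1.143793; d = 1/u = 0.874284
p = (exp((r-q)*dt) - d) / (u - d) = 0.481334
Discount per step: exp(-r*dt) = 0.983635
Stock lattice S(k, i) with i counting down-moves:
  k=0: S(0,0) = 48.5300
  k=1: S(1,0) = 55.5083; S(1,1) = 42.4290
  k=2: S(2,0) = 63.4900; S(2,1) = 48.5300; S(2,2) = 37.0950
  k=3: S(3,0) = 72.6195; S(3,1) = 55.5083; S(3,2) = 42.4290; S(3,3) = 32.4315
Terminal payoffs V(N, i) = max(S_T - K, 0):
  V(3,0) = 28.299467; V(3,1) = 11.188294; V(3,2) = 0.000000; V(3,3) = 0.000000
Backward induction: V(k, i) = exp(-r*dt) * [p * V(k+1, i) + (1-p) * V(k+1, i+1)].
  V(2,0) = exp(-r*dt) * [p*28.299467 + (1-p)*11.188294] = 19.106615
  V(2,1) = exp(-r*dt) * [p*11.188294 + (1-p)*0.000000] = 5.297182
  V(2,2) = exp(-r*dt) * [p*0.000000 + (1-p)*0.000000] = 0.000000
  V(1,0) = exp(-r*dt) * [p*19.106615 + (1-p)*5.297182] = 11.748675
  V(1,1) = exp(-r*dt) * [p*5.297182 + (1-p)*0.000000] = 2.507990
  V(0,0) = exp(-r*dt) * [p*11.748675 + (1-p)*2.507990] = 6.842020

Answer: Price = V(0,0) = 6.8420


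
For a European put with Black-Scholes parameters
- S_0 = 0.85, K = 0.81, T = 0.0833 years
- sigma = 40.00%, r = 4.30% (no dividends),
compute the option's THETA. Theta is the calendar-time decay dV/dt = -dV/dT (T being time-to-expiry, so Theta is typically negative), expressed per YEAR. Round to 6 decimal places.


d1 = 0.5062758090; d2 = 0.3908288515
phi(d1) = 0.3509553995; exp(-qT) = 1.0000000000; exp(-rT) = 0.9964245074
Theta = -S*exp(-qT)*phi(d1)*sigma/(2*sqrt(T)) + r*K*exp(-rT)*N(-d2) - q*S*exp(-qT)*N(-d1)
N(-d1) = 0.3063315214; N(-d2) = 0.3479618737; sqrt(T) = 0.2886173938
Term 1 = -0.8500 * 1.0000000000 * 0.3509553995 * 0.4000 / (2 * 0.2886173938) = -0.2067180260
Term 2 = 0.0430 * 0.8100 * 0.9964245074 * 0.3479618737 = 0.0120761788
Term 3 = 0 (no dividend yield, q = 0)
Theta = -0.2067180260 + (0.0120761788) + (0.0000000000) = -0.194642

Answer: Theta = -0.194642


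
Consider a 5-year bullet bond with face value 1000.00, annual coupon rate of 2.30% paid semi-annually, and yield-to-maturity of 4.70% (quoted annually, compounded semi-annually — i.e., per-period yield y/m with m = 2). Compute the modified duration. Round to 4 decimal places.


Coupon per period c = face * coupon_rate / m = 11.500000
Periods per year m = 2; per-period yield y/m = 0.023500
Number of cashflows N = 10
Cashflows (t years, CF_t, discount factor 1/(1+y/m)^(m*t), PV):
  t = 0.5000: CF_t = 11.500000, DF = 0.977040, PV = 11.235955
  t = 1.0000: CF_t = 11.500000, DF = 0.954606, PV = 10.977973
  t = 1.5000: CF_t = 11.500000, DF = 0.932688, PV = 10.725914
  t = 2.0000: CF_t = 11.500000, DF = 0.911273, PV = 10.479642
  t = 2.5000: CF_t = 11.500000, DF = 0.890350, PV = 10.239025
  t = 3.0000: CF_t = 11.500000, DF = 0.869907, PV = 10.003933
  t = 3.5000: CF_t = 11.500000, DF = 0.849934, PV = 9.774238
  t = 4.0000: CF_t = 11.500000, DF = 0.830419, PV = 9.549817
  t = 4.5000: CF_t = 11.500000, DF = 0.811352, PV = 9.330549
  t = 5.0000: CF_t = 1011.500000, DF = 0.792723, PV = 801.839446
Price P = sum_t PV_t = 894.156492
First compute Macaulay numerator sum_t t * PV_t:
  t * PV_t at t = 0.5000: 5.617978
  t * PV_t at t = 1.0000: 10.977973
  t * PV_t at t = 1.5000: 16.088871
  t * PV_t at t = 2.0000: 20.959284
  t * PV_t at t = 2.5000: 25.597563
  t * PV_t at t = 3.0000: 30.011798
  t * PV_t at t = 3.5000: 34.209833
  t * PV_t at t = 4.0000: 38.199269
  t * PV_t at t = 4.5000: 41.987472
  t * PV_t at t = 5.0000: 4009.197228
Macaulay duration D = 4232.847269 / 894.156492 = 4.733900
Modified duration = D / (1 + y/m) = 4.733900 / (1 + 0.023500) = 4.625207

Answer: Modified duration = 4.6252


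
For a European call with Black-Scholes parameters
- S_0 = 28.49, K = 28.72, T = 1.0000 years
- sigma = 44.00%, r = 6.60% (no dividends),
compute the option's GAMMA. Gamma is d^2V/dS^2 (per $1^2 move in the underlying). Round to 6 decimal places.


Answer: Gamma = 0.029916

Derivation:
d1 = 0.3517259189; d2 = -0.0882740811
phi(d1) = 0.3750131848; exp(-qT) = 1.0000000000; exp(-rT) = 0.9361308643
Gamma = exp(-qT) * phi(d1) / (S * sigma * sqrt(T)) = 1.0000000000 * 0.3750131848 / (28.4900 * 0.4400 * 1.0000000000) = 0.029916


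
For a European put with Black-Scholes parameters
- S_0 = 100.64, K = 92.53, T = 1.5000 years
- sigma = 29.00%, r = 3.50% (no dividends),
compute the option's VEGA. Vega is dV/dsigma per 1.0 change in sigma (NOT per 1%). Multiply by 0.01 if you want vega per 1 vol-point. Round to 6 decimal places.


d1 = 0.5619520169; d2 = 0.2067760042
phi(d1) = 0.3406725361; exp(-qT) = 1.0000000000; exp(-rT) = 0.9488543211
Vega = S * exp(-qT) * phi(d1) * sqrt(T) = 100.6400 * 1.0000000000 * 0.3406725361 * 1.2247448714 = 41.990726

Answer: Vega = 41.990726


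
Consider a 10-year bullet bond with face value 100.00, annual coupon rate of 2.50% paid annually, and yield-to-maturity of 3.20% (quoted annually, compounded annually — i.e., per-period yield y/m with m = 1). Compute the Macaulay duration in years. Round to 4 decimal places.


Coupon per period c = face * coupon_rate / m = 2.500000
Periods per year m = 1; per-period yield y/m = 0.032000
Number of cashflows N = 10
Cashflows (t years, CF_t, discount factor 1/(1+y/m)^(m*t), PV):
  t = 1.0000: CF_t = 2.500000, DF = 0.968992, PV = 2.422481
  t = 2.0000: CF_t = 2.500000, DF = 0.938946, PV = 2.347365
  t = 3.0000: CF_t = 2.500000, DF = 0.909831, PV = 2.274578
  t = 4.0000: CF_t = 2.500000, DF = 0.881620, PV = 2.204049
  t = 5.0000: CF_t = 2.500000, DF = 0.854283, PV = 2.135706
  t = 6.0000: CF_t = 2.500000, DF = 0.827793, PV = 2.069483
  t = 7.0000: CF_t = 2.500000, DF = 0.802125, PV = 2.005313
  t = 8.0000: CF_t = 2.500000, DF = 0.777253, PV = 1.943133
  t = 9.0000: CF_t = 2.500000, DF = 0.753152, PV = 1.882880
  t = 10.0000: CF_t = 102.500000, DF = 0.729799, PV = 74.804357
Price P = sum_t PV_t = 94.089344
Macaulay numerator sum_t t * PV_t:
  t * PV_t at t = 1.0000: 2.422481
  t * PV_t at t = 2.0000: 4.694730
  t * PV_t at t = 3.0000: 6.823735
  t * PV_t at t = 4.0000: 8.816195
  t * PV_t at t = 5.0000: 10.678531
  t * PV_t at t = 6.0000: 12.416897
  t * PV_t at t = 7.0000: 14.037190
  t * PV_t at t = 8.0000: 15.545061
  t * PV_t at t = 9.0000: 16.945924
  t * PV_t at t = 10.0000: 748.043567
Macaulay duration D = (sum_t t * PV_t) / P = 840.424310 / 94.089344 = 8.932194

Answer: Macaulay duration = 8.9322 years


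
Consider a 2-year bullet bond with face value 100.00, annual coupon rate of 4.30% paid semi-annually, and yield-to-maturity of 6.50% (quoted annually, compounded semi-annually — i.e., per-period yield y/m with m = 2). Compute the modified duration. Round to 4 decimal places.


Coupon per period c = face * coupon_rate / m = 2.150000
Periods per year m = 2; per-period yield y/m = 0.032500
Number of cashflows N = 4
Cashflows (t years, CF_t, discount factor 1/(1+y/m)^(m*t), PV):
  t = 0.5000: CF_t = 2.150000, DF = 0.968523, PV = 2.082324
  t = 1.0000: CF_t = 2.150000, DF = 0.938037, PV = 2.016779
  t = 1.5000: CF_t = 2.150000, DF = 0.908510, PV = 1.953297
  t = 2.0000: CF_t = 102.150000, DF = 0.879913, PV = 89.883118
Price P = sum_t PV_t = 95.935519
First compute Macaulay numerator sum_t t * PV_t:
  t * PV_t at t = 0.5000: 1.041162
  t * PV_t at t = 1.0000: 2.016779
  t * PV_t at t = 1.5000: 2.929945
  t * PV_t at t = 2.0000: 179.766236
Macaulay duration D = 185.754123 / 95.935519 = 1.936239
Modified duration = D / (1 + y/m) = 1.936239 / (1 + 0.032500) = 1.875292

Answer: Modified duration = 1.8753


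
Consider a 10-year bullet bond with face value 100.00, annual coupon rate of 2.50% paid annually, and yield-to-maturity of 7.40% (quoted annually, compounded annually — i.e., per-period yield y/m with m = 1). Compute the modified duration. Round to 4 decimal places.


Coupon per period c = face * coupon_rate / m = 2.500000
Periods per year m = 1; per-period yield y/m = 0.074000
Number of cashflows N = 10
Cashflows (t years, CF_t, discount factor 1/(1+y/m)^(m*t), PV):
  t = 1.0000: CF_t = 2.500000, DF = 0.931099, PV = 2.327747
  t = 2.0000: CF_t = 2.500000, DF = 0.866945, PV = 2.167362
  t = 3.0000: CF_t = 2.500000, DF = 0.807211, PV = 2.018028
  t = 4.0000: CF_t = 2.500000, DF = 0.751593, PV = 1.878983
  t = 5.0000: CF_t = 2.500000, DF = 0.699808, PV = 1.749519
  t = 6.0000: CF_t = 2.500000, DF = 0.651590, PV = 1.628975
  t = 7.0000: CF_t = 2.500000, DF = 0.606694, PV = 1.516736
  t = 8.0000: CF_t = 2.500000, DF = 0.564892, PV = 1.412231
  t = 9.0000: CF_t = 2.500000, DF = 0.525971, PV = 1.314926
  t = 10.0000: CF_t = 102.500000, DF = 0.489731, PV = 50.197380
Price P = sum_t PV_t = 66.211887
First compute Macaulay numerator sum_t t * PV_t:
  t * PV_t at t = 1.0000: 2.327747
  t * PV_t at t = 2.0000: 4.334724
  t * PV_t at t = 3.0000: 6.054084
  t * PV_t at t = 4.0000: 7.515933
  t * PV_t at t = 5.0000: 8.747594
  t * PV_t at t = 6.0000: 9.773848
  t * PV_t at t = 7.0000: 10.617153
  t * PV_t at t = 8.0000: 11.297848
  t * PV_t at t = 9.0000: 11.834338
  t * PV_t at t = 10.0000: 501.973802
Macaulay duration D = 574.477070 / 66.211887 = 8.676343
Modified duration = D / (1 + y/m) = 8.676343 / (1 + 0.074000) = 8.078532

Answer: Modified duration = 8.0785


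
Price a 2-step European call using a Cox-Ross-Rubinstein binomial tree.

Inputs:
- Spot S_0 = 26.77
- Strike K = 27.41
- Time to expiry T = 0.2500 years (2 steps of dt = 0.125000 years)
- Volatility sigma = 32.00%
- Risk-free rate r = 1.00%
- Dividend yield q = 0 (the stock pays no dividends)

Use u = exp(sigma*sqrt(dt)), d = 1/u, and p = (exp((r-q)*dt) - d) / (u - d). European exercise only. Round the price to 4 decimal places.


Answer: Price = V(0,0) = 1.3990

Derivation:
dt = T/N = 0.125000
u = exp(sigma*sqrt(dt)) = 1.119785; d = 1/u = 0.893028
p = (exp((r-q)*dt) - d) / (u - d) = 0.477262
Discount per step: exp(-r*dt) = 0.998751
Stock lattice S(k, i) with i counting down-moves:
  k=0: S(0,0) = 26.7700
  k=1: S(1,0) = 29.9767; S(1,1) = 23.9064
  k=2: S(2,0) = 33.5674; S(2,1) = 26.7700; S(2,2) = 21.3491
Terminal payoffs V(N, i) = max(S_T - K, 0):
  V(2,0) = 6.157422; V(2,1) = 0.000000; V(2,2) = 0.000000
Backward induction: V(k, i) = exp(-r*dt) * [p * V(k+1, i) + (1-p) * V(k+1, i+1)].
  V(1,0) = exp(-r*dt) * [p*6.157422 + (1-p)*0.000000] = 2.935032
  V(1,1) = exp(-r*dt) * [p*0.000000 + (1-p)*0.000000] = 0.000000
  V(0,0) = exp(-r*dt) * [p*2.935032 + (1-p)*0.000000] = 1.399029


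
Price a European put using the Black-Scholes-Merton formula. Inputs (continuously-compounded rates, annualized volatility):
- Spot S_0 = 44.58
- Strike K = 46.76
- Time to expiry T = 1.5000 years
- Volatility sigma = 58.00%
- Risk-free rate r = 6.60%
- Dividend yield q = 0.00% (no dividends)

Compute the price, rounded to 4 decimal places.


Answer: Price = 10.9801

Derivation:
d1 = (ln(S/K) + (r - q + 0.5*sigma^2) * T) / (sigma * sqrt(T)) = 0.42733346
d2 = d1 - sigma * sqrt(T) = -0.28301856
exp(-rT) = 0.90574271; exp(-qT) = 1.00000000
P = K * exp(-rT) * N(-d2) - S_0 * exp(-qT) * N(-d1)
N(-d1) = 0.33456823; N(-d2) = 0.61141870
P = 46.7600 * 0.90574271 * 0.61141870 - 44.5800 * 1.00000000 * 0.33456823 = 10.9801


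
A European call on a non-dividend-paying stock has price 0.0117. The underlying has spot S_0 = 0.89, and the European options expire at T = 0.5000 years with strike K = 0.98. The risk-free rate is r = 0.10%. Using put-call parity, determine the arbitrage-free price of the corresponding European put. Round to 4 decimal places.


Answer: Put price = 0.1012

Derivation:
Put-call parity: C - P = S_0 * exp(-qT) - K * exp(-rT).
S_0 * exp(-qT) = 0.8900 * 1.00000000 = 0.89000000
K * exp(-rT) = 0.9800 * 0.99950012 = 0.97951012
P = C - S*exp(-qT) + K*exp(-rT)
P = 0.0117 - 0.89000000 + 0.97951012 = 0.1012


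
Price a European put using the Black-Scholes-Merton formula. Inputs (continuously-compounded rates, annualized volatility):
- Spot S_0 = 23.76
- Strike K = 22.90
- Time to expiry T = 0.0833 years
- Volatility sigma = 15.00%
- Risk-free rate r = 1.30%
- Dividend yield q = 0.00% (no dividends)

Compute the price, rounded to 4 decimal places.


Answer: Price = 0.1058

Derivation:
d1 = (ln(S/K) + (r - q + 0.5*sigma^2) * T) / (sigma * sqrt(T)) = 0.89822743
d2 = d1 - sigma * sqrt(T) = 0.85493482
exp(-rT) = 0.99891769; exp(-qT) = 1.00000000
P = K * exp(-rT) * N(-d2) - S_0 * exp(-qT) * N(-d1)
N(-d1) = 0.18453216; N(-d2) = 0.19629362
P = 22.9000 * 0.99891769 * 0.19629362 - 23.7600 * 1.00000000 * 0.18453216 = 0.1058


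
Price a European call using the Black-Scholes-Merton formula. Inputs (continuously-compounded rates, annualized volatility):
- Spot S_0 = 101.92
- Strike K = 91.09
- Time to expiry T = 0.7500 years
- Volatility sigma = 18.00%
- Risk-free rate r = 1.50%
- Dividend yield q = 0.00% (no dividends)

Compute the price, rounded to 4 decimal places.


Answer: Price = 13.6639

Derivation:
d1 = (ln(S/K) + (r - q + 0.5*sigma^2) * T) / (sigma * sqrt(T)) = 0.87077355
d2 = d1 - sigma * sqrt(T) = 0.71488898
exp(-rT) = 0.98881304; exp(-qT) = 1.00000000
C = S_0 * exp(-qT) * N(d1) - K * exp(-rT) * N(d2)
N(d1) = 0.80806110; N(d2) = 0.76266118
C = 101.9200 * 1.00000000 * 0.80806110 - 91.0900 * 0.98881304 * 0.76266118 = 13.6639


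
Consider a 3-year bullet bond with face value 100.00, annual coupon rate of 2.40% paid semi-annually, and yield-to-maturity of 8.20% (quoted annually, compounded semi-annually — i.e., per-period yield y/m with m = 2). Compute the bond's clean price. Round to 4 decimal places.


Coupon per period c = face * coupon_rate / m = 1.200000
Periods per year m = 2; per-period yield y/m = 0.041000
Number of cashflows N = 6
Cashflows (t years, CF_t, discount factor 1/(1+y/m)^(m*t), PV):
  t = 0.5000: CF_t = 1.200000, DF = 0.960615, PV = 1.152738
  t = 1.0000: CF_t = 1.200000, DF = 0.922781, PV = 1.107337
  t = 1.5000: CF_t = 1.200000, DF = 0.886437, PV = 1.063724
  t = 2.0000: CF_t = 1.200000, DF = 0.851524, PV = 1.021829
  t = 2.5000: CF_t = 1.200000, DF = 0.817987, PV = 0.981584
  t = 3.0000: CF_t = 101.200000, DF = 0.785770, PV = 79.519957
Price P = sum_t PV_t = 84.847169

Answer: Price = 84.8472


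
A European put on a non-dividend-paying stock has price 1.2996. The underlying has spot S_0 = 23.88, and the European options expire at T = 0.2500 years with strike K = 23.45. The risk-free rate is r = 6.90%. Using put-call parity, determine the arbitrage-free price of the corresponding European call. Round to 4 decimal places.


Put-call parity: C - P = S_0 * exp(-qT) - K * exp(-rT).
S_0 * exp(-qT) = 23.8800 * 1.00000000 = 23.88000000
K * exp(-rT) = 23.4500 * 0.98289793 = 23.04895645
C = P + S*exp(-qT) - K*exp(-rT)
C = 1.2996 + 23.88000000 - 23.04895645 = 2.1306

Answer: Call price = 2.1306


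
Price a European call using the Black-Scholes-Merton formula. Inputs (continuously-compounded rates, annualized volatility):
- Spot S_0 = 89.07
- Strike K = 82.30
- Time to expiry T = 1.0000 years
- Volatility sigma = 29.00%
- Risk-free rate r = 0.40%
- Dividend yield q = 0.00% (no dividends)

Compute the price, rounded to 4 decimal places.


Answer: Price = 13.8074

Derivation:
d1 = (ln(S/K) + (r - q + 0.5*sigma^2) * T) / (sigma * sqrt(T)) = 0.43138438
d2 = d1 - sigma * sqrt(T) = 0.14138438
exp(-rT) = 0.99600799; exp(-qT) = 1.00000000
C = S_0 * exp(-qT) * N(d1) - K * exp(-rT) * N(d2)
N(d1) = 0.66690555; N(d2) = 0.55621685
C = 89.0700 * 1.00000000 * 0.66690555 - 82.3000 * 0.99600799 * 0.55621685 = 13.8074


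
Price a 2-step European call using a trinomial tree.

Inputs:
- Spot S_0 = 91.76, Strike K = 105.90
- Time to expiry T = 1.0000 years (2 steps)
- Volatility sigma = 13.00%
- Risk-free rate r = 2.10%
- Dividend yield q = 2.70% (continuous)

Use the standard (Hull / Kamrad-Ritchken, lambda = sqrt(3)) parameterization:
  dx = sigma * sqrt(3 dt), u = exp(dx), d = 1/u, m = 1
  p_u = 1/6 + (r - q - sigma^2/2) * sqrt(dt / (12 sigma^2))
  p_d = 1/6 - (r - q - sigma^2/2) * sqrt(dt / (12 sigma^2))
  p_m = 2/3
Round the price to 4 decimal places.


dt = T/N = 0.500000; dx = sigma*sqrt(3*dt) = 0.159217
u = exp(dx) = 1.172592; d = 1/u = 0.852811
p_u = 0.143977, p_m = 0.666667, p_d = 0.189356
Discount per step: exp(-r*dt) = 0.989555
Stock lattice S(k, j) with j the centered position index:
  k=0: S(0,+0) = 91.7600
  k=1: S(1,-1) = 78.2540; S(1,+0) = 91.7600; S(1,+1) = 107.5971
  k=2: S(2,-2) = 66.7359; S(2,-1) = 78.2540; S(2,+0) = 91.7600; S(2,+1) = 107.5971; S(2,+2) = 126.1675
Terminal payoffs V(N, j) = max(S_T - K, 0):
  V(2,-2) = 0.000000; V(2,-1) = 0.000000; V(2,+0) = 0.000000; V(2,+1) = 1.697058; V(2,+2) = 20.267468
Backward induction: V(k, j) = exp(-r*dt) * [p_u * V(k+1, j+1) + p_m * V(k+1, j) + p_d * V(k+1, j-1)]
  V(1,-1) = exp(-r*dt) * [p_u*0.000000 + p_m*0.000000 + p_d*0.000000] = 0.000000
  V(1,+0) = exp(-r*dt) * [p_u*1.697058 + p_m*0.000000 + p_d*0.000000] = 0.241786
  V(1,+1) = exp(-r*dt) * [p_u*20.267468 + p_m*1.697058 + p_d*0.000000] = 4.007135
  V(0,+0) = exp(-r*dt) * [p_u*4.007135 + p_m*0.241786 + p_d*0.000000] = 0.730418

Answer: Price = V(0,0) = 0.7304


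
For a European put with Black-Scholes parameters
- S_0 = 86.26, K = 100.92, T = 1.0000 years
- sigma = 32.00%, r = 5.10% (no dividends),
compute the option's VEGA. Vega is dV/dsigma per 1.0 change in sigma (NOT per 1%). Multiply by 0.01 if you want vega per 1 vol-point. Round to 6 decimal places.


Answer: Vega = 33.912526

Derivation:
d1 = -0.1711316642; d2 = -0.4911316642
phi(d1) = 0.3931431215; exp(-qT) = 1.0000000000; exp(-rT) = 0.9502786705
Vega = S * exp(-qT) * phi(d1) * sqrt(T) = 86.2600 * 1.0000000000 * 0.3931431215 * 1.0000000000 = 33.912526


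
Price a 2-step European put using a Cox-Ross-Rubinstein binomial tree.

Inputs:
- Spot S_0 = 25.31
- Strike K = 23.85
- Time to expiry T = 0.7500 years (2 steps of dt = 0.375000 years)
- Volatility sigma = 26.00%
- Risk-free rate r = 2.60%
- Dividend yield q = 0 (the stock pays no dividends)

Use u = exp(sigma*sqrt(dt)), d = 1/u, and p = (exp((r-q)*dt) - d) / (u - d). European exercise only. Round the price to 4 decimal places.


dt = T/N = 0.375000
u = exp(sigma*sqrt(dt)) = 1.172592; d = 1/u = 0.852811
p = (exp((r-q)*dt) - d) / (u - d) = 0.490918
Discount per step: exp(-r*dt) = 0.990297
Stock lattice S(k, i) with i counting down-moves:
  k=0: S(0,0) = 25.3100
  k=1: S(1,0) = 29.6783; S(1,1) = 21.5847
  k=2: S(2,0) = 34.8006; S(2,1) = 25.3100; S(2,2) = 18.4076
Terminal payoffs V(N, i) = max(K - S_T, 0):
  V(2,0) = 0.000000; V(2,1) = 0.000000; V(2,2) = 5.442358
Backward induction: V(k, i) = exp(-r*dt) * [p * V(k+1, i) + (1-p) * V(k+1, i+1)].
  V(1,0) = exp(-r*dt) * [p*0.000000 + (1-p)*0.000000] = 0.000000
  V(1,1) = exp(-r*dt) * [p*0.000000 + (1-p)*5.442358] = 2.743722
  V(0,0) = exp(-r*dt) * [p*0.000000 + (1-p)*2.743722] = 1.383226

Answer: Price = V(0,0) = 1.3832


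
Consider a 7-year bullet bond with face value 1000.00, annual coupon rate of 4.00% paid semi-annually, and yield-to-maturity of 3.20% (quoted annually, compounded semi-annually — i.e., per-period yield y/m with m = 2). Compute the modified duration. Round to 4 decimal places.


Coupon per period c = face * coupon_rate / m = 20.000000
Periods per year m = 2; per-period yield y/m = 0.016000
Number of cashflows N = 14
Cashflows (t years, CF_t, discount factor 1/(1+y/m)^(m*t), PV):
  t = 0.5000: CF_t = 20.000000, DF = 0.984252, PV = 19.685039
  t = 1.0000: CF_t = 20.000000, DF = 0.968752, PV = 19.375039
  t = 1.5000: CF_t = 20.000000, DF = 0.953496, PV = 19.069920
  t = 2.0000: CF_t = 20.000000, DF = 0.938480, PV = 18.769606
  t = 2.5000: CF_t = 20.000000, DF = 0.923701, PV = 18.474022
  t = 3.0000: CF_t = 20.000000, DF = 0.909155, PV = 18.183092
  t = 3.5000: CF_t = 20.000000, DF = 0.894837, PV = 17.896745
  t = 4.0000: CF_t = 20.000000, DF = 0.880745, PV = 17.614906
  t = 4.5000: CF_t = 20.000000, DF = 0.866875, PV = 17.337506
  t = 5.0000: CF_t = 20.000000, DF = 0.853224, PV = 17.064474
  t = 5.5000: CF_t = 20.000000, DF = 0.839787, PV = 16.795743
  t = 6.0000: CF_t = 20.000000, DF = 0.826562, PV = 16.531243
  t = 6.5000: CF_t = 20.000000, DF = 0.813545, PV = 16.270908
  t = 7.0000: CF_t = 1020.000000, DF = 0.800734, PV = 816.748340
Price P = sum_t PV_t = 1049.816583
First compute Macaulay numerator sum_t t * PV_t:
  t * PV_t at t = 0.5000: 9.842520
  t * PV_t at t = 1.0000: 19.375039
  t * PV_t at t = 1.5000: 28.604880
  t * PV_t at t = 2.0000: 37.539213
  t * PV_t at t = 2.5000: 46.185055
  t * PV_t at t = 3.0000: 54.549277
  t * PV_t at t = 3.5000: 62.638606
  t * PV_t at t = 4.0000: 70.459624
  t * PV_t at t = 4.5000: 78.018777
  t * PV_t at t = 5.0000: 85.322372
  t * PV_t at t = 5.5000: 92.376584
  t * PV_t at t = 6.0000: 99.187456
  t * PV_t at t = 6.5000: 105.760903
  t * PV_t at t = 7.0000: 5717.238380
Macaulay duration D = 6507.098686 / 1049.816583 = 6.198320
Modified duration = D / (1 + y/m) = 6.198320 / (1 + 0.016000) = 6.100708

Answer: Modified duration = 6.1007


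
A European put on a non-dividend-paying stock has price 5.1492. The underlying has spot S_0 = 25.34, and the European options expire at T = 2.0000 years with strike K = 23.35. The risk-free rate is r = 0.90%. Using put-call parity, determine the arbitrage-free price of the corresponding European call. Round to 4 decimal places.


Answer: Call price = 7.5557

Derivation:
Put-call parity: C - P = S_0 * exp(-qT) - K * exp(-rT).
S_0 * exp(-qT) = 25.3400 * 1.00000000 = 25.34000000
K * exp(-rT) = 23.3500 * 0.98216103 = 22.93346011
C = P + S*exp(-qT) - K*exp(-rT)
C = 5.1492 + 25.34000000 - 22.93346011 = 7.5557


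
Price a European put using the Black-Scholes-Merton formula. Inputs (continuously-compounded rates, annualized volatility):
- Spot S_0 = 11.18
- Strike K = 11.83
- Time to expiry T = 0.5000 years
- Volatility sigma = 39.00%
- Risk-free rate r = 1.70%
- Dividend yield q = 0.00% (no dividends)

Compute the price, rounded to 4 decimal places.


Answer: Price = 1.5501

Derivation:
d1 = (ln(S/K) + (r - q + 0.5*sigma^2) * T) / (sigma * sqrt(T)) = -0.03621551
d2 = d1 - sigma * sqrt(T) = -0.31198715
exp(-rT) = 0.99153602; exp(-qT) = 1.00000000
P = K * exp(-rT) * N(-d2) - S_0 * exp(-qT) * N(-d1)
N(-d1) = 0.51444474; N(-d2) = 0.62247486
P = 11.8300 * 0.99153602 * 0.62247486 - 11.1800 * 1.00000000 * 0.51444474 = 1.5501


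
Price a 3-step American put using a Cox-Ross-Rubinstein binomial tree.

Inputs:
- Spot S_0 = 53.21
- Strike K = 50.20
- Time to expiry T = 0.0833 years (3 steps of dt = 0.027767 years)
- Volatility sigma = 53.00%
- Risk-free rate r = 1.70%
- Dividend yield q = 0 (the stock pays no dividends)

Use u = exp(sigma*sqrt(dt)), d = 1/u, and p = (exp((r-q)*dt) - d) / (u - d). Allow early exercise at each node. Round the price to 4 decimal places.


Answer: Price = V(0,0) = 1.8960

Derivation:
dt = T/N = 0.027767
u = exp(sigma*sqrt(dt)) = 1.092333; d = 1/u = 0.915472
p = (exp((r-q)*dt) - d) / (u - d) = 0.480605
Discount per step: exp(-r*dt) = 0.999528
Stock lattice S(k, i) with i counting down-moves:
  k=0: S(0,0) = 53.2100
  k=1: S(1,0) = 58.1230; S(1,1) = 48.7123
  k=2: S(2,0) = 63.4897; S(2,1) = 53.2100; S(2,2) = 44.5947
  k=3: S(3,0) = 69.3519; S(3,1) = 58.1230; S(3,2) = 48.7123; S(3,3) = 40.8252
Terminal payoffs V(N, i) = max(K - S_T, 0):
  V(3,0) = 0.000000; V(3,1) = 0.000000; V(3,2) = 1.487743; V(3,3) = 9.374808
Backward induction: V(k, i) = exp(-r*dt) * [p * V(k+1, i) + (1-p) * V(k+1, i+1)]; then take max(V_cont, immediate exercise) for American.
  V(2,0) = exp(-r*dt) * [p*0.000000 + (1-p)*0.000000] = 0.000000; exercise = 0.000000; V(2,0) = max -> 0.000000
  V(2,1) = exp(-r*dt) * [p*0.000000 + (1-p)*1.487743] = 0.772362; exercise = 0.000000; V(2,1) = max -> 0.772362
  V(2,2) = exp(-r*dt) * [p*1.487743 + (1-p)*9.374808] = 5.581609; exercise = 5.605300; V(2,2) = max -> 5.605300
  V(1,0) = exp(-r*dt) * [p*0.000000 + (1-p)*0.772362] = 0.400971; exercise = 0.000000; V(1,0) = max -> 0.400971
  V(1,1) = exp(-r*dt) * [p*0.772362 + (1-p)*5.605300] = 3.281016; exercise = 1.487743; V(1,1) = max -> 3.281016
  V(0,0) = exp(-r*dt) * [p*0.400971 + (1-p)*3.281016] = 1.895957; exercise = 0.000000; V(0,0) = max -> 1.895957


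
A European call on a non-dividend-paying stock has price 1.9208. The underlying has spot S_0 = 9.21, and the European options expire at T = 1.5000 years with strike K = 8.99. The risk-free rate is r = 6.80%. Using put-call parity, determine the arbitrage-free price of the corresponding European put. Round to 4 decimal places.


Put-call parity: C - P = S_0 * exp(-qT) - K * exp(-rT).
S_0 * exp(-qT) = 9.2100 * 1.00000000 = 9.21000000
K * exp(-rT) = 8.9900 * 0.90302955 = 8.11823567
P = C - S*exp(-qT) + K*exp(-rT)
P = 1.9208 - 9.21000000 + 8.11823567 = 0.8290

Answer: Put price = 0.8290


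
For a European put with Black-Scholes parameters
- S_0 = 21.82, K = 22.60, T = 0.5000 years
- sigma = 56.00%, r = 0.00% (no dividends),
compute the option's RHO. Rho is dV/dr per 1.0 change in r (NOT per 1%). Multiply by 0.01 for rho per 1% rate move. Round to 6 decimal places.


d1 = 0.1092911164; d2 = -0.2866886811
phi(d1) = 0.3965667884; exp(-qT) = 1.0000000000; exp(-rT) = 1.0000000000
N(-d2) = 0.6128246474
Rho = -K*T*exp(-rT)*N(-d2) = -22.6000 * 0.5000 * 1.0000000000 * 0.6128246474 = -6.924919

Answer: Rho = -6.924919


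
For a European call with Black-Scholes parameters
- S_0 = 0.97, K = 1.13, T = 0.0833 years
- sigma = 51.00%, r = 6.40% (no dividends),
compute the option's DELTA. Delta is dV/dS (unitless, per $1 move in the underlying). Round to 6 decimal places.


Answer: Delta = 0.176852

Derivation:
d1 = -0.9274268487; d2 = -1.0746217196
phi(d1) = 0.2594999386; exp(-qT) = 1.0000000000; exp(-rT) = 0.9946829856
N(d1) = 0.1768524780
Delta = exp(-qT) * N(d1) = 1.0000000000 * 0.1768524780 = 0.176852


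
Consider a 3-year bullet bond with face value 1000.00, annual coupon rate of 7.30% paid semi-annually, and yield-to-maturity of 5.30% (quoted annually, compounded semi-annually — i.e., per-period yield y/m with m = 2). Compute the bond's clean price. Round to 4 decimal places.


Answer: Price = 1054.8060

Derivation:
Coupon per period c = face * coupon_rate / m = 36.500000
Periods per year m = 2; per-period yield y/m = 0.026500
Number of cashflows N = 6
Cashflows (t years, CF_t, discount factor 1/(1+y/m)^(m*t), PV):
  t = 0.5000: CF_t = 36.500000, DF = 0.974184, PV = 35.557720
  t = 1.0000: CF_t = 36.500000, DF = 0.949035, PV = 34.639767
  t = 1.5000: CF_t = 36.500000, DF = 0.924535, PV = 33.745511
  t = 2.0000: CF_t = 36.500000, DF = 0.900667, PV = 32.874341
  t = 2.5000: CF_t = 36.500000, DF = 0.877415, PV = 32.025661
  t = 3.0000: CF_t = 1036.500000, DF = 0.854764, PV = 885.962998
Price P = sum_t PV_t = 1054.805997


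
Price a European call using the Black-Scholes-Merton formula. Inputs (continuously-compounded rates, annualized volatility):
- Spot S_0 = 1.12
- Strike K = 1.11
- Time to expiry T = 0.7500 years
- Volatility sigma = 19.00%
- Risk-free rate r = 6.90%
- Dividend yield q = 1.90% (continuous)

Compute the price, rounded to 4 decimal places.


Answer: Price = 0.0986

Derivation:
d1 = (ln(S/K) + (r - q + 0.5*sigma^2) * T) / (sigma * sqrt(T)) = 0.36467977
d2 = d1 - sigma * sqrt(T) = 0.20013495
exp(-rT) = 0.94956623; exp(-qT) = 0.98585105
C = S_0 * exp(-qT) * N(d1) - K * exp(-rT) * N(d2)
N(d1) = 0.64232477; N(d2) = 0.57931248
C = 1.1200 * 0.98585105 * 0.64232477 - 1.1100 * 0.94956623 * 0.57931248 = 0.0986
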